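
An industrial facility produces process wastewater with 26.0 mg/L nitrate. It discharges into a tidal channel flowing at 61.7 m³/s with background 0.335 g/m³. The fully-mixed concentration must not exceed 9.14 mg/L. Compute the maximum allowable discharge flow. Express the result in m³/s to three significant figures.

32.2 m³/s

Mass balance at complete mixing: C_std·(Q_w + Q_r) = Q_w·C_e + Q_r·C_b.
Rearranging, Q_w = Q_r·(C_std − C_b)/(C_e − C_std) = 61.7·(9.14 − 0.335) / (26 − 9.14) = 32.22 m³/s.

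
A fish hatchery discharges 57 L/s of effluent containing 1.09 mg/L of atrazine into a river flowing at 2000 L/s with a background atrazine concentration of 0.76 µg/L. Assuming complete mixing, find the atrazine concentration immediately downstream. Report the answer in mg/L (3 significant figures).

0.0309 mg/L

57 L/s = 0.057 m³/s.
2000 L/s = 2 m³/s.
0.76 µg/L = 0.00076 mg/L.
Flow-weighted mixing gives C = (0.057·1.09 + 2·0.00076) / (0.057 + 2) = 0.06365/2.057 = 0.03094 mg/L.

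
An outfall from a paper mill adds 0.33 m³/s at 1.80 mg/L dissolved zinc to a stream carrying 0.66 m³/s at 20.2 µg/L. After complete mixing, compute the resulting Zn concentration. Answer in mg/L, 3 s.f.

0.613 mg/L

20.2 µg/L = 0.0202 mg/L.
Flow-weighted mixing gives C = (0.33·1.8 + 0.66·0.0202) / (0.33 + 0.66) = 0.6073/0.99 = 0.6135 mg/L.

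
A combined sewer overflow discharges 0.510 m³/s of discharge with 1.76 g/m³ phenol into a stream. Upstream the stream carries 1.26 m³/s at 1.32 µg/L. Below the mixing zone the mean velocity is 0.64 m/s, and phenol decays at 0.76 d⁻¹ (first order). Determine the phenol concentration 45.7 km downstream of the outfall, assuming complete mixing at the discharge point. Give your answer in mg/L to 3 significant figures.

0.271 mg/L

1.32 µg/L = 0.00132 mg/L.
After complete mixing, C₀ = (0.51·1.76 + 1.26·0.00132) / 1.77 = 0.5081 mg/L.
Travel time t = 4.57e+04 m / 0.64 m/s = 7.141e+04 s = 0.8265 d.
C = 0.5081·exp(−0.76·0.8265) = 0.5081·0.5336 = 0.2711 mg/L.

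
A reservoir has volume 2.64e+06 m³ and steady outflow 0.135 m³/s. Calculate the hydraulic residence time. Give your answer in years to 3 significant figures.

0.620 yr

Q = 0.135 m³/s × 3.156e+07 s/yr = 4.26e+06 m³/yr.
Hydraulic residence time τ = V/Q = 2.64e+06/4.26e+06 = 0.6197 yr.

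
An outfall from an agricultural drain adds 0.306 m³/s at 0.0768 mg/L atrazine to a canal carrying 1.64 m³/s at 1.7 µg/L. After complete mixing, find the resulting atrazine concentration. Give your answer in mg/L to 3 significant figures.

1.7 µg/L = 0.0017 mg/L.
By mass balance at complete mixing, C = (0.306·0.0768 + 1.64·0.0017) / (0.306 + 1.64) = 0.02629/1.946 = 0.01351 mg/L.

0.0135 mg/L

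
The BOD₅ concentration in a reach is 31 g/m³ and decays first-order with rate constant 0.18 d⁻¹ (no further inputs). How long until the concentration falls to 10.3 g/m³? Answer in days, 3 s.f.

6.12 d

t = ln(C₀/C)/k = ln(31/10.3)/0.18 = 1.102/0.18 = 6.121 d.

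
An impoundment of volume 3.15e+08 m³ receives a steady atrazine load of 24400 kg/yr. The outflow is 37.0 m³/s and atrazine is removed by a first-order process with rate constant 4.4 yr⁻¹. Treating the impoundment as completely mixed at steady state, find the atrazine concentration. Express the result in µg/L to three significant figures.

Outflow Q = 37.0 m³/s × 3.156e+07 s/yr = 1.168e+09 m³/yr.
Steady-state CSTR mass balance: W = Q·C + k·V·C, so C = W/(Q + kV).
Q + kV = 1.168e+09 + 4.4·3.15e+08 = 2.554e+09 m³/yr.
C = 24400/2.554e+09 = 9.555e-06 kg/m³ = 0.009555 mg/L = 9.555 µg/L.

9.56 µg/L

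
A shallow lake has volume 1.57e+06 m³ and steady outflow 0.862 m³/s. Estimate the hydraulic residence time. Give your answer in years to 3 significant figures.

0.0577 yr

Q = 0.862 m³/s × 3.156e+07 s/yr = 2.72e+07 m³/yr.
Hydraulic residence time τ = V/Q = 1.57e+06/2.72e+07 = 0.05771 yr.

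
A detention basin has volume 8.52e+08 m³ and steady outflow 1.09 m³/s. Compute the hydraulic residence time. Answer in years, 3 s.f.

Q = 1.09 m³/s × 3.156e+07 s/yr = 3.44e+07 m³/yr.
Hydraulic residence time τ = V/Q = 8.52e+08/3.44e+07 = 24.77 yr.

24.8 yr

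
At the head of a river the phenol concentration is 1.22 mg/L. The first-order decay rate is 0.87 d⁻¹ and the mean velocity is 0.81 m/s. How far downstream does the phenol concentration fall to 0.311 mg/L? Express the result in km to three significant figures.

110 km

From C = C₀·e^(−kt), t = ln(C₀/C)/k = ln(1.22/0.311)/0.87 = 1.367/0.87 = 1.571 d.
Distance = v·t = 0.81 m/s × 1.357e+05 s = 1.099e+05 m = 109.9 km.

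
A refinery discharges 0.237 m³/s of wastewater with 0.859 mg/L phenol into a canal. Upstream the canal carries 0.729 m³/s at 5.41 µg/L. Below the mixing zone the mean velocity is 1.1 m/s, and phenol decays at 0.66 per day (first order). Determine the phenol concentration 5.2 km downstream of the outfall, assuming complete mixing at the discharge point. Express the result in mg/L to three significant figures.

5.41 µg/L = 0.00541 mg/L.
After complete mixing, C₀ = (0.237·0.859 + 0.729·0.00541) / 0.966 = 0.2148 mg/L.
Travel time t = 5200 m / 1.1 m/s = 4727 s = 0.05471 d.
C = 0.2148·exp(−0.66·0.05471) = 0.2148·0.9645 = 0.2072 mg/L.

0.207 mg/L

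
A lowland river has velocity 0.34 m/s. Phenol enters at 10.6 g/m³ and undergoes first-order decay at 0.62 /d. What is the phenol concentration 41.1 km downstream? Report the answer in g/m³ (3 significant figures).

4.45 g/m³

Travel time t = 41.1 km / 0.34 m/s = 4.11e+04/0.34 = 1.209e+05 s = 1.399 d.
First-order decay: C = 10.6·exp(−0.62·1.399) = 10.6·0.42 = 4.452 g/m³.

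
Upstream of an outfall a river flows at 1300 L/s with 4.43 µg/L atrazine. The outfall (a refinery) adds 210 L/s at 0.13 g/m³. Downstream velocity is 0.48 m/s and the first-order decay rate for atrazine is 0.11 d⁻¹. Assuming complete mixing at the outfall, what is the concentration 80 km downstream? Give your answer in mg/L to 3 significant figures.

0.0177 mg/L

210 L/s = 0.21 m³/s.
1300 L/s = 1.3 m³/s.
4.43 µg/L = 0.00443 mg/L.
After complete mixing, C₀ = (0.21·0.13 + 1.3·0.00443) / 1.51 = 0.02189 mg/L.
Travel time t = 8e+04 m / 0.48 m/s = 1.667e+05 s = 1.929 d.
C = 0.02189·exp(−0.11·1.929) = 0.02189·0.8088 = 0.01771 mg/L.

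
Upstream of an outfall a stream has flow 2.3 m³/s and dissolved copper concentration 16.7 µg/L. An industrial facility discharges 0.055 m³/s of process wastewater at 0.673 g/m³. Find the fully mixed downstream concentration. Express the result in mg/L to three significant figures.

16.7 µg/L = 0.0167 mg/L.
Conservation of mass across the mixing zone: C = (0.055·0.673 + 2.3·0.0167) / (0.055 + 2.3) = 0.07542/2.355 = 0.03203 mg/L.

0.0320 mg/L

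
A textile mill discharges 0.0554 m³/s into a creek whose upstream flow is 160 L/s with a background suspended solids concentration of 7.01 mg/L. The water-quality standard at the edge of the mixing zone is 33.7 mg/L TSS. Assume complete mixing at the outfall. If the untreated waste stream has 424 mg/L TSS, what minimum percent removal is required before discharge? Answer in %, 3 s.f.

160 L/s = 0.16 m³/s.
Mass balance: 33.7·0.2154 = 0.0554·Cₑ + 0.16·7.01.
Cₑ = (7.259 − 1.122) / 0.0554 = 110.8 mg/L.
Required removal = 1 − 110.8/424 = 73.87 %.

73.9 %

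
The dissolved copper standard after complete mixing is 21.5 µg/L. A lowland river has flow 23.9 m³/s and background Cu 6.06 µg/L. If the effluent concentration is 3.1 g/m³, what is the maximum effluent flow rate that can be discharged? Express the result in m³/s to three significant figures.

0.120 m³/s

6.06 µg/L = 0.00606 mg/L.
21.5 µg/L = 0.0215 mg/L.
Mass balance at complete mixing: C_std·(Q_w + Q_r) = Q_w·C_e + Q_r·C_b.
Rearranging, Q_w = Q_r·(C_std − C_b)/(C_e − C_std) = 23.9·(0.0215 − 0.00606) / (3.1 − 0.0215) = 0.1199 m³/s.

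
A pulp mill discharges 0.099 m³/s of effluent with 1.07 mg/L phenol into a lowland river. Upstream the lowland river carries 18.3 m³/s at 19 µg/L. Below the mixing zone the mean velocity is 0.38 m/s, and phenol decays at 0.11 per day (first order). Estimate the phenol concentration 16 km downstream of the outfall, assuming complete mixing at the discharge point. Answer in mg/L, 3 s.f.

19 µg/L = 0.019 mg/L.
After complete mixing, C₀ = (0.099·1.07 + 18.3·0.019) / 18.4 = 0.02466 mg/L.
Travel time t = 1.6e+04 m / 0.38 m/s = 4.211e+04 s = 0.4873 d.
C = 0.02466·exp(−0.11·0.4873) = 0.02466·0.9478 = 0.02337 mg/L.

0.0234 mg/L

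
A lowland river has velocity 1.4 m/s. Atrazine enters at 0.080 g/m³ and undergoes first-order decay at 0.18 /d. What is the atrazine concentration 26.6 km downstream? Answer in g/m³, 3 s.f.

Travel time t = 26.6 km / 1.4 m/s = 2.66e+04/1.4 = 1.9e+04 s = 0.2199 d.
First-order decay: C = 0.080·exp(−0.18·0.2199) = 0.080·0.9612 = 0.0769 g/m³.

0.0769 g/m³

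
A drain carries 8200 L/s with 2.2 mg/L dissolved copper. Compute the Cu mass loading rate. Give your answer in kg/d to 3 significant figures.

1560 kg/d

8200 L/s = 8.2 m³/s.
Mass flux = Q·C = 8.2 m³/s × 2.2 g/m³ = 18.04 g/s.
= 18.04 g/s × 86.4 = 1559 kg/d.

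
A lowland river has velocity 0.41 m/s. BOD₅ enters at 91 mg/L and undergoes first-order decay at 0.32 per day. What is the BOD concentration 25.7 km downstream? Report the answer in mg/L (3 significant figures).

72.1 mg/L

Travel time t = 25.7 km / 0.41 m/s = 2.57e+04/0.41 = 6.268e+04 s = 0.7255 d.
First-order decay: C = 91·exp(−0.32·0.7255) = 91·0.7928 = 72.15 mg/L.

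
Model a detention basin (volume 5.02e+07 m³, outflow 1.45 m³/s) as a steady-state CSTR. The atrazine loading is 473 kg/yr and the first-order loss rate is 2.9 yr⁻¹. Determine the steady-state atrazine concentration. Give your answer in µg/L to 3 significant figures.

2.47 µg/L

Outflow Q = 1.45 m³/s × 3.156e+07 s/yr = 4.576e+07 m³/yr.
Steady-state CSTR mass balance: W = Q·C + k·V·C, so C = W/(Q + kV).
Q + kV = 4.576e+07 + 2.9·5.02e+07 = 1.913e+08 m³/yr.
C = 473/1.913e+08 = 2.472e-06 kg/m³ = 0.002472 mg/L = 2.472 µg/L.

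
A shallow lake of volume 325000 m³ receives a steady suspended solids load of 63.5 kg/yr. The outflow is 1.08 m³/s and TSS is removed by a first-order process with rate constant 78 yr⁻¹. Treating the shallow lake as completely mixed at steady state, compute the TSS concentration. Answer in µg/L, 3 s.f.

1.07 µg/L

Outflow Q = 1.08 m³/s × 3.156e+07 s/yr = 3.408e+07 m³/yr.
Steady-state CSTR mass balance: W = Q·C + k·V·C, so C = W/(Q + kV).
Q + kV = 3.408e+07 + 78·325000 = 5.943e+07 m³/yr.
C = 63.5/5.943e+07 = 1.068e-06 kg/m³ = 0.001068 mg/L = 1.068 µg/L.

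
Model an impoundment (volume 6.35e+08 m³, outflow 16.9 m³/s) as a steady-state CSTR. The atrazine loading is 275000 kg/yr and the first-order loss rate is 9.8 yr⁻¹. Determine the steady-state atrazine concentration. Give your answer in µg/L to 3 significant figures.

Outflow Q = 16.9 m³/s × 3.156e+07 s/yr = 5.333e+08 m³/yr.
Steady-state CSTR mass balance: W = Q·C + k·V·C, so C = W/(Q + kV).
Q + kV = 5.333e+08 + 9.8·6.35e+08 = 6.756e+09 m³/yr.
C = 275000/6.756e+09 = 4.07e-05 kg/m³ = 0.0407 mg/L = 40.7 µg/L.

40.7 µg/L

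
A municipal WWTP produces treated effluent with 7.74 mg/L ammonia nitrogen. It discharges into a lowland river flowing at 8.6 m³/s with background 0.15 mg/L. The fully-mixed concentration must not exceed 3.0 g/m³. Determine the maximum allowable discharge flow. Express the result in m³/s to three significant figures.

5.17 m³/s

Mass balance at complete mixing: C_std·(Q_w + Q_r) = Q_w·C_e + Q_r·C_b.
Rearranging, Q_w = Q_r·(C_std − C_b)/(C_e − C_std) = 8.6·(3 − 0.15) / (7.74 − 3) = 5.171 m³/s.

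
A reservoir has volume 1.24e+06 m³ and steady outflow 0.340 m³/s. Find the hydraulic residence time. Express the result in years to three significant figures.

Q = 0.340 m³/s × 3.156e+07 s/yr = 1.073e+07 m³/yr.
Hydraulic residence time τ = V/Q = 1.24e+06/1.073e+07 = 0.1156 yr.

0.116 yr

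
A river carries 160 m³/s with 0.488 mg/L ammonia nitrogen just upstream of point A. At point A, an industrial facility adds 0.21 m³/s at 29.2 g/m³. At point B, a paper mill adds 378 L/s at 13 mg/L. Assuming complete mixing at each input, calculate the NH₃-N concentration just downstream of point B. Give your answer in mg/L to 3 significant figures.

After input A: C = (160·0.488 + 0.21·29.2) / 160.2 = 0.5256 mg/L.
378 L/s = 0.378 m³/s.
After input B: C = (160.2·0.5256 + 0.378·13) / 160.6 = 0.555 mg/L.

0.555 mg/L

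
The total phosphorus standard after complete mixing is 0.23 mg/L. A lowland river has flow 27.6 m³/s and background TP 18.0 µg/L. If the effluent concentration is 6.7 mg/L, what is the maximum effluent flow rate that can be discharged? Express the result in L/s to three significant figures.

904 L/s

18.0 µg/L = 0.018 mg/L.
Mass balance at complete mixing: C_std·(Q_w + Q_r) = Q_w·C_e + Q_r·C_b.
Rearranging, Q_w = Q_r·(C_std − C_b)/(C_e − C_std) = 27.6·(0.23 − 0.018) / (6.7 − 0.23) = 0.9044 m³/s.
= 904.4 L/s.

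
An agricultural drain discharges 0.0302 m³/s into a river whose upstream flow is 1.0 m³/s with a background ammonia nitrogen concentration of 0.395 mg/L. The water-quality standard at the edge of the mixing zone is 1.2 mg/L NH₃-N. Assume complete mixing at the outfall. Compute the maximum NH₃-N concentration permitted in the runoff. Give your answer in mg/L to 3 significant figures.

Mass balance: 1.2·1.03 = 0.0302·Cₑ + 1·0.395.
Cₑ = (1.236 − 0.395) / 0.0302 = 27.86 mg/L.

27.9 mg/L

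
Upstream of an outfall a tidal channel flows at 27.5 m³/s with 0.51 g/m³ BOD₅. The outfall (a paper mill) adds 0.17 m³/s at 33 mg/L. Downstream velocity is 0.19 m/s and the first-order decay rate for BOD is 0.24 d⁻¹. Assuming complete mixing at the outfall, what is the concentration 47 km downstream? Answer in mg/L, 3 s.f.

0.357 mg/L

After complete mixing, C₀ = (0.17·33 + 27.5·0.51) / 27.67 = 0.7096 mg/L.
Travel time t = 4.7e+04 m / 0.19 m/s = 2.474e+05 s = 2.863 d.
C = 0.7096·exp(−0.24·2.863) = 0.7096·0.503 = 0.3569 mg/L.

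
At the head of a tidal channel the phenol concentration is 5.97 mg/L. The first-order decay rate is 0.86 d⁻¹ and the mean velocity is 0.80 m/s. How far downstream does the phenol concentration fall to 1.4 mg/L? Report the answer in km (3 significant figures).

From C = C₀·e^(−kt), t = ln(C₀/C)/k = ln(5.97/1.4)/0.86 = 1.45/0.86 = 1.686 d.
Distance = v·t = 0.80 m/s × 1.457e+05 s = 1.166e+05 m = 116.6 km.

117 km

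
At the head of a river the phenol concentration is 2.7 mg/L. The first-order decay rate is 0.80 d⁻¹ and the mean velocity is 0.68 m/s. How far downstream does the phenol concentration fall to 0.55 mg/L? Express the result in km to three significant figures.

117 km

From C = C₀·e^(−kt), t = ln(C₀/C)/k = ln(2.7/0.55)/0.80 = 1.591/0.80 = 1.989 d.
Distance = v·t = 0.68 m/s × 1.718e+05 s = 1.168e+05 m = 116.8 km.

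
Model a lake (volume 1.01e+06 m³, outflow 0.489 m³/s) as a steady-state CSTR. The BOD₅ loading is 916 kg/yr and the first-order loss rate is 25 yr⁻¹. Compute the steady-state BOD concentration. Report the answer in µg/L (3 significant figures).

Outflow Q = 0.489 m³/s × 3.156e+07 s/yr = 1.543e+07 m³/yr.
Steady-state CSTR mass balance: W = Q·C + k·V·C, so C = W/(Q + kV).
Q + kV = 1.543e+07 + 25·1.01e+06 = 4.068e+07 m³/yr.
C = 916/4.068e+07 = 2.252e-05 kg/m³ = 0.02252 mg/L = 22.52 µg/L.

22.5 µg/L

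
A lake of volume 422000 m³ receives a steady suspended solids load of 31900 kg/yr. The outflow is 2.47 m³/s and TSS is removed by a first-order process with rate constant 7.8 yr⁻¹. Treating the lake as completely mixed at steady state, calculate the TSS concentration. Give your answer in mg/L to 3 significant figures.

0.393 mg/L

Outflow Q = 2.47 m³/s × 3.156e+07 s/yr = 7.795e+07 m³/yr.
Steady-state CSTR mass balance: W = Q·C + k·V·C, so C = W/(Q + kV).
Q + kV = 7.795e+07 + 7.8·422000 = 8.124e+07 m³/yr.
C = 31900/8.124e+07 = 0.0003927 kg/m³ = 0.3927 mg/L.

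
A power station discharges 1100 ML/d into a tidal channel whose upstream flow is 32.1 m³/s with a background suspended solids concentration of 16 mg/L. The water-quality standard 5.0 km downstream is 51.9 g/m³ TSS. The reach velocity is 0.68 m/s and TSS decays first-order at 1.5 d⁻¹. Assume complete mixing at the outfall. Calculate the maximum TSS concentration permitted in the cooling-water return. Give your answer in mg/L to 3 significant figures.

167 mg/L

1100 ML/d = 12.73 m³/s.
Travel time to the compliance point: t = 5000/0.68 = 7353 s = 0.0851 d; decay factor exp(−1.5·0.0851) = 0.8802.
So the concentration just after mixing may be at most 51.9/0.8802 = 58.97 mg/L.
Mass balance: 58.97·44.83 = 12.73·Cₑ + 32.1·16.
Cₑ = (2644 − 513.6) / 12.73 = 167.3 mg/L.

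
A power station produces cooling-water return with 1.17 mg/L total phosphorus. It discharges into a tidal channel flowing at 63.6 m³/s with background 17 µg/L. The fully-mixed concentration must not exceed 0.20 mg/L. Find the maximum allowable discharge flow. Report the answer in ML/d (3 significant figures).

17 µg/L = 0.017 mg/L.
Mass balance at complete mixing: C_std·(Q_w + Q_r) = Q_w·C_e + Q_r·C_b.
Rearranging, Q_w = Q_r·(C_std − C_b)/(C_e − C_std) = 63.6·(0.2 − 0.017) / (1.17 − 0.2) = 12 m³/s.
= 1037 ML/d.

1040 ML/d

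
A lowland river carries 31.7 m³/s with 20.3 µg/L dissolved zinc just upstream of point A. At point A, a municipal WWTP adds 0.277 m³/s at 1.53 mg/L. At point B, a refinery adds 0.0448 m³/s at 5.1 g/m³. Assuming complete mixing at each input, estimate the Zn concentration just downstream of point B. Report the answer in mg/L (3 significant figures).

0.0405 mg/L

20.3 µg/L = 0.0203 mg/L.
After input A: C = (31.7·0.0203 + 0.277·1.53) / 31.98 = 0.03338 mg/L.
After input B: C = (31.98·0.03338 + 0.0448·5.1) / 32.02 = 0.04047 mg/L.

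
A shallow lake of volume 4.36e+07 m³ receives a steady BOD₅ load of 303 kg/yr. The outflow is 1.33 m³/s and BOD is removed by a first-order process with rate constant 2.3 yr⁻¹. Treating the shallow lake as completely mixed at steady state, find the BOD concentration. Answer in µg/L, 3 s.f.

2.13 µg/L

Outflow Q = 1.33 m³/s × 3.156e+07 s/yr = 4.197e+07 m³/yr.
Steady-state CSTR mass balance: W = Q·C + k·V·C, so C = W/(Q + kV).
Q + kV = 4.197e+07 + 2.3·4.36e+07 = 1.423e+08 m³/yr.
C = 303/1.423e+08 = 2.13e-06 kg/m³ = 0.00213 mg/L = 2.13 µg/L.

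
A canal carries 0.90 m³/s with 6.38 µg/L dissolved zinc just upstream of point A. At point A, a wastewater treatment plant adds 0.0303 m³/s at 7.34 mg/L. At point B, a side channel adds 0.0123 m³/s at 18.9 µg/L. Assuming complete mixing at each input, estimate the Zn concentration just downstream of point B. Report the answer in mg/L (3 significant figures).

0.242 mg/L

6.38 µg/L = 0.00638 mg/L.
After input A: C = (0.9·0.00638 + 0.0303·7.34) / 0.9303 = 0.2452 mg/L.
18.9 µg/L = 0.0189 mg/L.
After input B: C = (0.9303·0.2452 + 0.0123·0.0189) / 0.9426 = 0.2423 mg/L.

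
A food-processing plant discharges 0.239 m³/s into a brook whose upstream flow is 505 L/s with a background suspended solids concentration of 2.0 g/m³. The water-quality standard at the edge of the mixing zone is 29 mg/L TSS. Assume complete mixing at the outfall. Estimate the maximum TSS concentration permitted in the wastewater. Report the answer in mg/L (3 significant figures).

86.1 mg/L

505 L/s = 0.505 m³/s.
Mass balance: 29·0.744 = 0.239·Cₑ + 0.505·2.
Cₑ = (21.58 − 1.01) / 0.239 = 86.05 mg/L.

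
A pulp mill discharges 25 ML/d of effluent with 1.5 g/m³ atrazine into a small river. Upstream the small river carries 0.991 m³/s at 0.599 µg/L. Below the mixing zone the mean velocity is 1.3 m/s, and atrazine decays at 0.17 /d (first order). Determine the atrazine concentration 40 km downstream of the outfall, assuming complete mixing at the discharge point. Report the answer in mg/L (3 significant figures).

0.320 mg/L

25 ML/d = 0.2894 m³/s.
0.599 µg/L = 0.000599 mg/L.
After complete mixing, C₀ = (0.2894·1.5 + 0.991·0.000599) / 1.28 = 0.3395 mg/L.
Travel time t = 4e+04 m / 1.3 m/s = 3.077e+04 s = 0.3561 d.
C = 0.3395·exp(−0.17·0.3561) = 0.3395·0.9413 = 0.3195 mg/L.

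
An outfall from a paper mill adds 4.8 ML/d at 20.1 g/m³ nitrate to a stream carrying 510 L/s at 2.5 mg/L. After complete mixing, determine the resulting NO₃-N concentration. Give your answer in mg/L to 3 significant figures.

4.8 ML/d = 0.05556 m³/s.
510 L/s = 0.51 m³/s.
Conservation of mass across the mixing zone: C = (0.05556·20.1 + 0.51·2.5) / (0.05556 + 0.51) = 2.392/0.5656 = 4.229 mg/L.

4.23 mg/L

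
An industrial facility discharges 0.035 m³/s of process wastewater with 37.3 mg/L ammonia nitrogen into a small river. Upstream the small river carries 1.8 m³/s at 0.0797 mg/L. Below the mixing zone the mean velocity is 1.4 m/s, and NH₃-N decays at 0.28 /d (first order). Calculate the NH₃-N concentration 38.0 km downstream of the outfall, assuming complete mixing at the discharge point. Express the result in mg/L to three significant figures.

0.723 mg/L

After complete mixing, C₀ = (0.035·37.3 + 1.8·0.0797) / 1.835 = 0.7896 mg/L.
Travel time t = 3.8e+04 m / 1.4 m/s = 2.714e+04 s = 0.3142 d.
C = 0.7896·exp(−0.28·0.3142) = 0.7896·0.9158 = 0.7231 mg/L.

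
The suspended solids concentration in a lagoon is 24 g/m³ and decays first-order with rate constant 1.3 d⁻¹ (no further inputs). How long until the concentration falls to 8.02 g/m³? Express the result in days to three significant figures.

0.843 d

t = ln(C₀/C)/k = ln(24/8.02)/1.3 = 1.096/1.3 = 0.8432 d.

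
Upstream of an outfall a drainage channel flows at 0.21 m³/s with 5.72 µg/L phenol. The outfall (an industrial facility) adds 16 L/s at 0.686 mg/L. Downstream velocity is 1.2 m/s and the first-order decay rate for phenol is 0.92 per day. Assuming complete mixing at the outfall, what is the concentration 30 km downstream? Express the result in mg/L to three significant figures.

0.0413 mg/L

16 L/s = 0.016 m³/s.
5.72 µg/L = 0.00572 mg/L.
After complete mixing, C₀ = (0.016·0.686 + 0.21·0.00572) / 0.226 = 0.05388 mg/L.
Travel time t = 3e+04 m / 1.2 m/s = 2.5e+04 s = 0.2894 d.
C = 0.05388·exp(−0.92·0.2894) = 0.05388·0.7663 = 0.04129 mg/L.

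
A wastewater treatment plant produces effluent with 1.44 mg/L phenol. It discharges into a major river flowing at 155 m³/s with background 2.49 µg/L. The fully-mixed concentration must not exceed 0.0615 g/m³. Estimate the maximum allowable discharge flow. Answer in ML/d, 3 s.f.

573 ML/d

2.49 µg/L = 0.00249 mg/L.
Mass balance at complete mixing: C_std·(Q_w + Q_r) = Q_w·C_e + Q_r·C_b.
Rearranging, Q_w = Q_r·(C_std − C_b)/(C_e − C_std) = 155·(0.0615 − 0.00249) / (1.44 − 0.0615) = 6.635 m³/s.
= 573.3 ML/d.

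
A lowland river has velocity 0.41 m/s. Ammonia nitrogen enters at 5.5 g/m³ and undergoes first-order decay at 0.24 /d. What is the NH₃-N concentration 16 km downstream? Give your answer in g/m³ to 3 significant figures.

Travel time t = 16 km / 0.41 m/s = 1.6e+04/0.41 = 3.902e+04 s = 0.4517 d.
First-order decay: C = 5.5·exp(−0.24·0.4517) = 5.5·0.8973 = 4.935 g/m³.

4.93 g/m³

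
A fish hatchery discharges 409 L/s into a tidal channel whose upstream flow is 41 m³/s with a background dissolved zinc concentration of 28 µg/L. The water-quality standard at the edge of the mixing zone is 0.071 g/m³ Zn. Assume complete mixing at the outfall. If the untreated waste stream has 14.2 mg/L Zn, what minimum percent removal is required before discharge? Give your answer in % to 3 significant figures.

409 L/s = 0.409 m³/s.
28 µg/L = 0.028 mg/L.
Mass balance: 0.071·41.41 = 0.409·Cₑ + 41·0.028.
Cₑ = (2.94 − 1.148) / 0.409 = 4.382 mg/L.
Required removal = 1 − 4.382/14.2 = 69.14 %.

69.1 %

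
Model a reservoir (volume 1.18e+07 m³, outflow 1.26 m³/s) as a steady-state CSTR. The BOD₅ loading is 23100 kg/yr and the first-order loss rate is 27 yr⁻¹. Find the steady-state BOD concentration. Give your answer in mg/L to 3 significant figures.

Outflow Q = 1.26 m³/s × 3.156e+07 s/yr = 3.976e+07 m³/yr.
Steady-state CSTR mass balance: W = Q·C + k·V·C, so C = W/(Q + kV).
Q + kV = 3.976e+07 + 27·1.18e+07 = 3.584e+08 m³/yr.
C = 23100/3.584e+08 = 6.446e-05 kg/m³ = 0.06446 mg/L.

0.0645 mg/L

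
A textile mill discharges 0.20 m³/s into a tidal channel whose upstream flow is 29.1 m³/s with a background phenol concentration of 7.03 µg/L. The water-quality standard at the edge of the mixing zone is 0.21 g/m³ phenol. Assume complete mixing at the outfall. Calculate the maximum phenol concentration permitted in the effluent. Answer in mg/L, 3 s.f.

29.7 mg/L

7.03 µg/L = 0.00703 mg/L.
Mass balance: 0.21·29.3 = 0.2·Cₑ + 29.1·0.00703.
Cₑ = (6.153 − 0.2046) / 0.2 = 29.74 mg/L.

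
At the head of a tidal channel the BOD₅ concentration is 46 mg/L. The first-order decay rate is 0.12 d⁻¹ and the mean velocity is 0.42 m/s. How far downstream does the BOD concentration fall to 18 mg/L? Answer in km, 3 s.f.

284 km

From C = C₀·e^(−kt), t = ln(C₀/C)/k = ln(46/18)/0.12 = 0.9383/0.12 = 7.819 d.
Distance = v·t = 0.42 m/s × 6.756e+05 s = 2.837e+05 m = 283.7 km.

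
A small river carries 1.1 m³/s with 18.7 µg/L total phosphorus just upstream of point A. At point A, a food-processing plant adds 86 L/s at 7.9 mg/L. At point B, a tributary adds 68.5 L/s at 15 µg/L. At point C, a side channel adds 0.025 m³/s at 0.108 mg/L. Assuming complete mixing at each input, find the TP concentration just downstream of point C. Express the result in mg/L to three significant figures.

0.550 mg/L

18.7 µg/L = 0.0187 mg/L.
86 L/s = 0.086 m³/s.
After input A: C = (1.1·0.0187 + 0.086·7.9) / 1.186 = 0.5902 mg/L.
68.5 L/s = 0.0685 m³/s.
15 µg/L = 0.015 mg/L.
After input B: C = (1.186·0.5902 + 0.0685·0.015) / 1.255 = 0.5588 mg/L.
After input C: C = (1.255·0.5588 + 0.025·0.108) / 1.28 = 0.55 mg/L.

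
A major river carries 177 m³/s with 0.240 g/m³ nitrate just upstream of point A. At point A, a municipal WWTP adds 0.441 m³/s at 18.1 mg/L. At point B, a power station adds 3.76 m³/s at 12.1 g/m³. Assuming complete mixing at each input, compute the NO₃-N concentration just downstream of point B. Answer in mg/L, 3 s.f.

After input A: C = (177·0.24 + 0.441·18.1) / 177.4 = 0.2844 mg/L.
After input B: C = (177.4·0.2844 + 3.76·12.1) / 181.2 = 0.5296 mg/L.

0.530 mg/L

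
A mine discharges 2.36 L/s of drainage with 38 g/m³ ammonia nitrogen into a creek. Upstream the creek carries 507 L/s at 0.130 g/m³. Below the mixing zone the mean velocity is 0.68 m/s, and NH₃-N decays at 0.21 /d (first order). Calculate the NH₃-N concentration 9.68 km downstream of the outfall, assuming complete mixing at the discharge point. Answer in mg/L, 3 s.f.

0.295 mg/L

2.36 L/s = 0.00236 m³/s.
507 L/s = 0.507 m³/s.
After complete mixing, C₀ = (0.00236·38 + 0.507·0.13) / 0.5094 = 0.3055 mg/L.
Travel time t = 9680 m / 0.68 m/s = 1.424e+04 s = 0.1648 d.
C = 0.3055·exp(−0.21·0.1648) = 0.3055·0.966 = 0.2951 mg/L.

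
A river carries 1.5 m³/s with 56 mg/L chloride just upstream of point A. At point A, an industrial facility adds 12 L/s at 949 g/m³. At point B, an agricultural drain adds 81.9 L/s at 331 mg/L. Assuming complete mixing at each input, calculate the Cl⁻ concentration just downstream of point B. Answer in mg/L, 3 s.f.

76.9 mg/L

12 L/s = 0.012 m³/s.
After input A: C = (1.5·56 + 0.012·949) / 1.512 = 63.09 mg/L.
81.9 L/s = 0.0819 m³/s.
After input B: C = (1.512·63.09 + 0.0819·331) / 1.594 = 76.85 mg/L.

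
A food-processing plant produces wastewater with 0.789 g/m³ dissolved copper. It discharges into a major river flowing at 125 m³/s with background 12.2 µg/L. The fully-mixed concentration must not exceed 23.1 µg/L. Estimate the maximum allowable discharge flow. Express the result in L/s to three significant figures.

12.2 µg/L = 0.0122 mg/L.
23.1 µg/L = 0.0231 mg/L.
Mass balance at complete mixing: C_std·(Q_w + Q_r) = Q_w·C_e + Q_r·C_b.
Rearranging, Q_w = Q_r·(C_std − C_b)/(C_e − C_std) = 125·(0.0231 − 0.0122) / (0.789 − 0.0231) = 1.779 m³/s.
= 1779 L/s.

1780 L/s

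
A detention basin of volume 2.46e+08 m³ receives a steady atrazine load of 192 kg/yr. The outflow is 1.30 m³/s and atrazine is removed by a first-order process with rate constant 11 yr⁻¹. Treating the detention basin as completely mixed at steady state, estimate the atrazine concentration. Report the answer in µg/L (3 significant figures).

Outflow Q = 1.30 m³/s × 3.156e+07 s/yr = 4.102e+07 m³/yr.
Steady-state CSTR mass balance: W = Q·C + k·V·C, so C = W/(Q + kV).
Q + kV = 4.102e+07 + 11·2.46e+08 = 2.747e+09 m³/yr.
C = 192/2.747e+09 = 6.989e-08 kg/m³ = 6.989e-05 mg/L = 0.06989 µg/L.

0.0699 µg/L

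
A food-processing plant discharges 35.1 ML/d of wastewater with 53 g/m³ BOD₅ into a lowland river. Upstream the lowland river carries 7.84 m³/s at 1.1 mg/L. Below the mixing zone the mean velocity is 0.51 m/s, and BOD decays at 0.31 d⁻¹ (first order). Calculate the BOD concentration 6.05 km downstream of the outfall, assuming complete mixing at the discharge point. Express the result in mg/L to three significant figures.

3.50 mg/L

35.1 ML/d = 0.4062 m³/s.
After complete mixing, C₀ = (0.4062·53 + 7.84·1.1) / 8.246 = 3.657 mg/L.
Travel time t = 6050 m / 0.51 m/s = 1.186e+04 s = 0.1373 d.
C = 3.657·exp(−0.31·0.1373) = 3.657·0.9583 = 3.504 mg/L.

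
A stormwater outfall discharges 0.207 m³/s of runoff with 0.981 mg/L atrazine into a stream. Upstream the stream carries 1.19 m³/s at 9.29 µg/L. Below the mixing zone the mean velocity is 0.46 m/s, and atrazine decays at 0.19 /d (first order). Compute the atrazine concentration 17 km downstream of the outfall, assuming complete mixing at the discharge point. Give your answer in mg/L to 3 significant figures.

9.29 µg/L = 0.00929 mg/L.
After complete mixing, C₀ = (0.207·0.981 + 1.19·0.00929) / 1.397 = 0.1533 mg/L.
Travel time t = 1.7e+04 m / 0.46 m/s = 3.696e+04 s = 0.4277 d.
C = 0.1533·exp(−0.19·0.4277) = 0.1533·0.9219 = 0.1413 mg/L.

0.141 mg/L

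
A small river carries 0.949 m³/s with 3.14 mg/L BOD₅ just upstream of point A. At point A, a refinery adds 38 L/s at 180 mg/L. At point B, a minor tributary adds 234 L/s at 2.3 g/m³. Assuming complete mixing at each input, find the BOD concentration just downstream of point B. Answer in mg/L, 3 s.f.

38 L/s = 0.038 m³/s.
After input A: C = (0.949·3.14 + 0.038·180) / 0.987 = 9.949 mg/L.
234 L/s = 0.234 m³/s.
After input B: C = (0.987·9.949 + 0.234·2.3) / 1.221 = 8.483 mg/L.

8.48 mg/L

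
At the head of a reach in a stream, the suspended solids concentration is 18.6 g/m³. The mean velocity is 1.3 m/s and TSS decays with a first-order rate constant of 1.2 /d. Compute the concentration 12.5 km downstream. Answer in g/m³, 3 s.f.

Travel time t = 12.5 km / 1.3 m/s = 1.25e+04/1.3 = 9615 s = 0.1113 d.
First-order decay: C = 18.6·exp(−1.2·0.1113) = 18.6·0.875 = 16.27 g/m³.

16.3 g/m³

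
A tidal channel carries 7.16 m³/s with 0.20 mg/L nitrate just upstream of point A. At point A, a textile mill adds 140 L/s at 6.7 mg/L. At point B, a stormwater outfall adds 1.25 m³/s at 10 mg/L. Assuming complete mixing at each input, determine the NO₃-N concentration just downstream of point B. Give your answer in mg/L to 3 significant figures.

140 L/s = 0.14 m³/s.
After input A: C = (7.16·0.2 + 0.14·6.7) / 7.3 = 0.3247 mg/L.
After input B: C = (7.3·0.3247 + 1.25·10) / 8.55 = 1.739 mg/L.

1.74 mg/L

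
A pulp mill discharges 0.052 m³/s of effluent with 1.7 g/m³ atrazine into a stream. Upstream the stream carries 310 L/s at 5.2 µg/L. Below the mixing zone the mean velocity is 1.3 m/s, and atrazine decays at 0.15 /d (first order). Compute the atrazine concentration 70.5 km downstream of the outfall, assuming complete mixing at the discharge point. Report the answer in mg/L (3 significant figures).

310 L/s = 0.31 m³/s.
5.2 µg/L = 0.0052 mg/L.
After complete mixing, C₀ = (0.052·1.7 + 0.31·0.0052) / 0.362 = 0.2487 mg/L.
Travel time t = 7.05e+04 m / 1.3 m/s = 5.423e+04 s = 0.6277 d.
C = 0.2487·exp(−0.15·0.6277) = 0.2487·0.9101 = 0.2263 mg/L.

0.226 mg/L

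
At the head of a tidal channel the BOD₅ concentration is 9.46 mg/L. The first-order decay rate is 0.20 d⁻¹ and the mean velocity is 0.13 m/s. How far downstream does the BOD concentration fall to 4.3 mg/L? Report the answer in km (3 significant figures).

44.3 km

From C = C₀·e^(−kt), t = ln(C₀/C)/k = ln(9.46/4.3)/0.20 = 0.7885/0.20 = 3.942 d.
Distance = v·t = 0.13 m/s × 3.406e+05 s = 4.428e+04 m = 44.28 km.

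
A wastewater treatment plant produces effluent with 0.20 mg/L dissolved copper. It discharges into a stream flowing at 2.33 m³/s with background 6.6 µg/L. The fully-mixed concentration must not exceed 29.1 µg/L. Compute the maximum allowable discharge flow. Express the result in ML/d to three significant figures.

26.5 ML/d

6.6 µg/L = 0.0066 mg/L.
29.1 µg/L = 0.0291 mg/L.
Mass balance at complete mixing: C_std·(Q_w + Q_r) = Q_w·C_e + Q_r·C_b.
Rearranging, Q_w = Q_r·(C_std − C_b)/(C_e − C_std) = 2.33·(0.0291 − 0.0066) / (0.2 − 0.0291) = 0.3068 m³/s.
= 26.5 ML/d.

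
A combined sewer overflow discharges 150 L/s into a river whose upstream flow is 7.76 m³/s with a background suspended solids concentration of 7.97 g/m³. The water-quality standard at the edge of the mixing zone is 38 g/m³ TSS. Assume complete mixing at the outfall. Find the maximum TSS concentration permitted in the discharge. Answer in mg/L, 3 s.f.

150 L/s = 0.15 m³/s.
Mass balance: 38·7.91 = 0.15·Cₑ + 7.76·7.97.
Cₑ = (300.6 − 61.85) / 0.15 = 1592 mg/L.

1590 mg/L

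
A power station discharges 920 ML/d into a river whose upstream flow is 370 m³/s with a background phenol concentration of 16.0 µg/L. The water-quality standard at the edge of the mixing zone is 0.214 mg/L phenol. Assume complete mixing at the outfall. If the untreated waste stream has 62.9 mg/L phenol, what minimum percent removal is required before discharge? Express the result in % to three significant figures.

920 ML/d = 10.65 m³/s.
16.0 µg/L = 0.016 mg/L.
Mass balance: 0.214·380.6 = 10.65·Cₑ + 370·0.016.
Cₑ = (81.46 − 5.92) / 10.65 = 7.094 mg/L.
Required removal = 1 − 7.094/62.9 = 88.72 %.

88.7 %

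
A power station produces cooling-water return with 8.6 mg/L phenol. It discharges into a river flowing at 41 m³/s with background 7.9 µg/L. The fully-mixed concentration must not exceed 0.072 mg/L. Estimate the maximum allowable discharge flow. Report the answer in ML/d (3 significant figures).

7.9 µg/L = 0.0079 mg/L.
Mass balance at complete mixing: C_std·(Q_w + Q_r) = Q_w·C_e + Q_r·C_b.
Rearranging, Q_w = Q_r·(C_std − C_b)/(C_e − C_std) = 41·(0.072 − 0.0079) / (8.6 − 0.072) = 0.3082 m³/s.
= 26.63 ML/d.

26.6 ML/d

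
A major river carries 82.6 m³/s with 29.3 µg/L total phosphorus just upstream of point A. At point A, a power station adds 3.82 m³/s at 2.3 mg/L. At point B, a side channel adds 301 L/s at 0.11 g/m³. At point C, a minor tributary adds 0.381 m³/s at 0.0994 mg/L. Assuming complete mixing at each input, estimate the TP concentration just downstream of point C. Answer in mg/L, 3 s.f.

29.3 µg/L = 0.0293 mg/L.
After input A: C = (82.6·0.0293 + 3.82·2.3) / 86.42 = 0.1297 mg/L.
301 L/s = 0.301 m³/s.
After input B: C = (86.42·0.1297 + 0.301·0.11) / 86.72 = 0.1296 mg/L.
After input C: C = (86.72·0.1296 + 0.381·0.0994) / 87.1 = 0.1295 mg/L.

0.129 mg/L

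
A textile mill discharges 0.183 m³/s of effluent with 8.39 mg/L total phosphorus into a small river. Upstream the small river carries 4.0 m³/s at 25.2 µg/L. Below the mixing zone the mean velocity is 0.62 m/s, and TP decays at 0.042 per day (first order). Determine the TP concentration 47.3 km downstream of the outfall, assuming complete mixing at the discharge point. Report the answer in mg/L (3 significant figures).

25.2 µg/L = 0.0252 mg/L.
After complete mixing, C₀ = (0.183·8.39 + 4·0.0252) / 4.183 = 0.3911 mg/L.
Travel time t = 4.73e+04 m / 0.62 m/s = 7.629e+04 s = 0.883 d.
C = 0.3911·exp(−0.042·0.883) = 0.3911·0.9636 = 0.3769 mg/L.

0.377 mg/L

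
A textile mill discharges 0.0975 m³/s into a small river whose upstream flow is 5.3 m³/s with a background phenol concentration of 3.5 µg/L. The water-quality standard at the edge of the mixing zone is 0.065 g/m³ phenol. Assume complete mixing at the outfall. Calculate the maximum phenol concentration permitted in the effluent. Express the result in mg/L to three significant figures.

3.5 µg/L = 0.0035 mg/L.
Mass balance: 0.065·5.397 = 0.0975·Cₑ + 5.3·0.0035.
Cₑ = (0.3508 − 0.01855) / 0.0975 = 3.408 mg/L.

3.41 mg/L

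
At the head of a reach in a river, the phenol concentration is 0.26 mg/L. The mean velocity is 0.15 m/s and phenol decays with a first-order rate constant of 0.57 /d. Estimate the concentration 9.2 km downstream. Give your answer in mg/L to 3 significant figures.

Travel time t = 9.2 km / 0.15 m/s = 9200/0.15 = 6.133e+04 s = 0.7099 d.
First-order decay: C = 0.26·exp(−0.57·0.7099) = 0.26·0.6672 = 0.1735 mg/L.

0.173 mg/L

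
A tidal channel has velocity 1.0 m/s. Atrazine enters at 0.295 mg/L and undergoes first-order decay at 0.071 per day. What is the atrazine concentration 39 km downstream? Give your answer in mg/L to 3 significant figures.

Travel time t = 39 km / 1.0 m/s = 3.9e+04/1.0 = 3.9e+04 s = 0.4514 d.
First-order decay: C = 0.295·exp(−0.071·0.4514) = 0.295·0.9685 = 0.2857 mg/L.

0.286 mg/L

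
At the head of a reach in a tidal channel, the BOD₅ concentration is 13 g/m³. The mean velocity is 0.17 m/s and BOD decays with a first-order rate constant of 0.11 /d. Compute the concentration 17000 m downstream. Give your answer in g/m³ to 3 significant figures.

11.4 g/m³

Travel time t = 17000 m / 0.17 m/s = 1.7e+04/0.17 = 1e+05 s = 1.157 d.
First-order decay: C = 13·exp(−0.11·1.157) = 13·0.8805 = 11.45 g/m³.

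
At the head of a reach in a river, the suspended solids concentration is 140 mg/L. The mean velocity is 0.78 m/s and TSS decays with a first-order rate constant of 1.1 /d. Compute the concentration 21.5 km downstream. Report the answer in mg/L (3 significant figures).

Travel time t = 21.5 km / 0.78 m/s = 2.15e+04/0.78 = 2.756e+04 s = 0.319 d.
First-order decay: C = 140·exp(−1.1·0.319) = 140·0.704 = 98.56 mg/L.

98.6 mg/L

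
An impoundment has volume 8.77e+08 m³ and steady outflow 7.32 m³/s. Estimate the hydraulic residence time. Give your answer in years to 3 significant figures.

3.80 yr

Q = 7.32 m³/s × 3.156e+07 s/yr = 2.31e+08 m³/yr.
Hydraulic residence time τ = V/Q = 8.77e+08/2.31e+08 = 3.797 yr.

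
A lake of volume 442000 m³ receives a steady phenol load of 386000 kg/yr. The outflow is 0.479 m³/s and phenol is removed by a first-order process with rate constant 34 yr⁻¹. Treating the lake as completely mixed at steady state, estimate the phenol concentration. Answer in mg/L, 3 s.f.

12.8 mg/L

Outflow Q = 0.479 m³/s × 3.156e+07 s/yr = 1.512e+07 m³/yr.
Steady-state CSTR mass balance: W = Q·C + k·V·C, so C = W/(Q + kV).
Q + kV = 1.512e+07 + 34·442000 = 3.014e+07 m³/yr.
C = 386000/3.014e+07 = 0.01281 kg/m³ = 12.81 mg/L.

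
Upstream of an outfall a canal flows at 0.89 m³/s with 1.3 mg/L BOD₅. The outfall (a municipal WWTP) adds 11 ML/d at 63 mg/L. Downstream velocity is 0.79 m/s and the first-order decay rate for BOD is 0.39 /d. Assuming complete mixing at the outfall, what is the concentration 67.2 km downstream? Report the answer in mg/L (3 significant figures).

11 ML/d = 0.1273 m³/s.
After complete mixing, C₀ = (0.1273·63 + 0.89·1.3) / 1.017 = 9.022 mg/L.
Travel time t = 6.72e+04 m / 0.79 m/s = 8.506e+04 s = 0.9845 d.
C = 9.022·exp(−0.39·0.9845) = 9.022·0.6812 = 6.145 mg/L.

6.15 mg/L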